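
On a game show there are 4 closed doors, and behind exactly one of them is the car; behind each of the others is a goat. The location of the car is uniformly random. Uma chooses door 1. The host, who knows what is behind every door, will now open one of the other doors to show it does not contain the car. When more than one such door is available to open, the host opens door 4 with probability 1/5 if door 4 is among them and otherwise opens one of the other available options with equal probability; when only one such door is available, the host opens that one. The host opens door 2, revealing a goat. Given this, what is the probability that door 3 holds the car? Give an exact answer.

Condition on the true location of the car.
If it is behind door 1 (prior 1/4): door 4 is available but not opened; door 2 gets probability (1 − 1/5)/2 = 2/5; weight (1/4)·(2/5) = 1/10.
If it is behind door 2 (prior 1/4): the host opened door 2, so this case is ruled out; weight (1/4)·0 = 0.
If it is behind door 3 (prior 1/4): door 4 is available but not opened, probability 4/5; weight (1/4)·(4/5) = 1/5.
If it is behind door 4 (prior 1/4): door 4 holds the prize so is unavailable; the host chooses uniformly among the 2 others, probability 1/2; weight (1/4)·(1/2) = 1/8.
The weights sum to 17/40.
So P(the car behind door 3 | the host opened door 2) = (1/5) / (17/40) = 8/17.

8/17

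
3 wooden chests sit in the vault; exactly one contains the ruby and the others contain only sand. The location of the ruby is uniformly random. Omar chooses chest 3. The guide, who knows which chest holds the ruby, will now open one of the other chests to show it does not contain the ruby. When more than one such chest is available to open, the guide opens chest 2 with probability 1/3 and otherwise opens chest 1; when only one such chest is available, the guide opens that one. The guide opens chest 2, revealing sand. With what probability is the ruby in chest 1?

Condition on the true location of the ruby.
If it is in chest 1 (prior 1/3): only chest 2 is available, probability 1; weight (1/3)·1 = 1/3.
If it is in chest 2 (prior 1/3): the guide opened chest 2, so this case is ruled out; weight (1/3)·0 = 0.
If it is in chest 3 (prior 1/3): chest 2 is available, opened with probability 1/3; weight (1/3)·(1/3) = 1/9.
The weights sum to 4/9.
So P(the ruby in chest 1 | the guide opened chest 2) = (1/3) / (4/9) = 3/4.

3/4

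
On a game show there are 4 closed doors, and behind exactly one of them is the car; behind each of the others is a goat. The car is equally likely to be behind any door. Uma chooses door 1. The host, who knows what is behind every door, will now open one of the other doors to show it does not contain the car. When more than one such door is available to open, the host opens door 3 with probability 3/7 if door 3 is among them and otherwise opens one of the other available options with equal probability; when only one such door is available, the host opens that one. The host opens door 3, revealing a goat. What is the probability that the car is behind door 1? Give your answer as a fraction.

Apply Bayes' rule, conditioning on where the car actually is.
If it is behind any of doors 1, 2, and 4 (prior 1/4 each): door 3 is available, opened with probability 3/7; weight (1/4)·(3/7) = 3/28 each.
If it is behind door 3 (prior 1/4): the host opened door 3, so this case is ruled out; weight (1/4)·0 = 0.
The weights sum to 9/28.
So P(the car behind door 1 | the host opened door 3) = (3/28) / (9/28) = 1/3.

1/3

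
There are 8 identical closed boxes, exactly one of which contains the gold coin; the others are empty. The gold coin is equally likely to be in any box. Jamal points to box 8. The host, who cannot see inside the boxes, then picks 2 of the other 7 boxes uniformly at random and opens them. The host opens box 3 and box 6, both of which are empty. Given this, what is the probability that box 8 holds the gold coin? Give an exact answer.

1/6

Because the host chose which boxes to open without knowing where the gold coin is, the choice is independent of the prize location. Learning that none of the 2 opened boxes holds the gold coin simply rules out those 2 locations and leaves the remaining 6 boxes still equally likely by symmetry.
So P(the gold coin in box 8) = 1/6.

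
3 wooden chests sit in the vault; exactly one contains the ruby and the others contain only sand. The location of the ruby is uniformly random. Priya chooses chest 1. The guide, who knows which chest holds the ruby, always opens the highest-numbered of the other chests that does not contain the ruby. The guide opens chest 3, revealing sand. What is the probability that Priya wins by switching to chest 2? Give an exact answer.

1/2

Consider each possible location of the ruby in turn.
If it is in either of chests 1 and 2 (prior 1/3 each): chest 3 is the highest-numbered option available, probability 1; weight (1/3)·1 = 1/3 each.
If it is in chest 3 (prior 1/3): the guide opened chest 3, so this case is ruled out; weight (1/3)·0 = 0.
The weights sum to 2/3.
So P(the ruby in chest 2 | the guide opened chest 3) = (1/3) / (2/3) = 1/2.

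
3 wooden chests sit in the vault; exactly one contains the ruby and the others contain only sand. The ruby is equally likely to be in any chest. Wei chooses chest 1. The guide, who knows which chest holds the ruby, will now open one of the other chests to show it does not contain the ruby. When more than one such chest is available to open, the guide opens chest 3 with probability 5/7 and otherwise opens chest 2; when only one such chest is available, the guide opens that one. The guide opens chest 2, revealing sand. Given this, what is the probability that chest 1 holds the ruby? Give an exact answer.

2/9

Apply Bayes' rule, conditioning on where the ruby actually is.
If it is in chest 1 (prior 1/3): chest 3 is available but not opened, probability 2/7; weight (1/3)·(2/7) = 2/21.
If it is in chest 2 (prior 1/3): the guide opened chest 2, so this case is ruled out; weight (1/3)·0 = 0.
If it is in chest 3 (prior 1/3): only chest 2 is available, probability 1; weight (1/3)·1 = 1/3.
The weights sum to 3/7.
So P(the ruby in chest 1 | the guide opened chest 2) = (2/21) / (3/7) = 2/9.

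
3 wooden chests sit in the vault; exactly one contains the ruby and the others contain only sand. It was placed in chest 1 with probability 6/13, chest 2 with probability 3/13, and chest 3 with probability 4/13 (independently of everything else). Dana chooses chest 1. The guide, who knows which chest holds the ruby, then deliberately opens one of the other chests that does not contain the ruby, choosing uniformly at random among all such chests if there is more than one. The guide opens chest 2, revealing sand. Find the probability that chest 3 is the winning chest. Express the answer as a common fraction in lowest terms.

Apply Bayes' rule, conditioning on where the ruby actually is.
If it is in chest 1 (prior 6/13): the guide has 2 equally likely choices, so probability 1/2; weight (6/13)·(1/2) = 3/13.
If it is in chest 2 (prior 3/13): the guide opened chest 2, so this case is ruled out; weight (3/13)·0 = 0.
If it is in chest 3 (prior 4/13): the guide has no choice, probability 1; weight (4/13)·1 = 4/13.
The weights sum to 7/13.
So P(the ruby in chest 3 | the guide opened chest 2) = (4/13) / (7/13) = 4/7.

4/7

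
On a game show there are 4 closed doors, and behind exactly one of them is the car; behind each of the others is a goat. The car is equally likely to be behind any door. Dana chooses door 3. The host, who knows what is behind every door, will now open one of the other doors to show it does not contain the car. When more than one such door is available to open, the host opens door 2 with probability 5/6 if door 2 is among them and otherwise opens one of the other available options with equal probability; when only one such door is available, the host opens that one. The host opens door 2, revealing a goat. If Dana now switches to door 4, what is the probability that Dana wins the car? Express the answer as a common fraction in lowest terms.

1/3

Consider each possible location of the car in turn.
If it is behind any of doors 1, 3, and 4 (prior 1/4 each): door 2 is available, opened with probability 5/6; weight (1/4)·(5/6) = 5/24 each.
If it is behind door 2 (prior 1/4): the host opened door 2, so this case is ruled out; weight (1/4)·0 = 0.
The weights sum to 5/8.
So P(the car behind door 4 | the host opened door 2) = (5/24) / (5/8) = 1/3.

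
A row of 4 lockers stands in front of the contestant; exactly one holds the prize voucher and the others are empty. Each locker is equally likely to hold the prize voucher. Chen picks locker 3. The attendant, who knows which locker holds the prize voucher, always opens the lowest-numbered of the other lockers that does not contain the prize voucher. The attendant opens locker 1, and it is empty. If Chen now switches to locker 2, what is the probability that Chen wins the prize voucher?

1/3

Apply Bayes' rule, conditioning on where the prize voucher actually is.
If it is in locker 1 (prior 1/4): the attendant opened locker 1, so this case is ruled out; weight (1/4)·0 = 0.
If it is in any of lockers 2, 3, and 4 (prior 1/4 each): locker 1 is the lowest-numbered option available, probability 1; weight (1/4)·1 = 1/4 each.
The weights sum to 3/4.
So P(the prize voucher in locker 2 | the attendant opened locker 1) = (1/4) / (3/4) = 1/3.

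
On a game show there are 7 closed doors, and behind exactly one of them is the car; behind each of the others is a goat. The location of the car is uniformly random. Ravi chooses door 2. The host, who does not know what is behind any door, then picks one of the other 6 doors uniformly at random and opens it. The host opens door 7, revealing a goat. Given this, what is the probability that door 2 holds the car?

Because the host chose which door to open without knowing where the car is, the choice is independent of the prize location. Learning that door 7 does not hold the car simply rules out that one location and leaves the remaining 6 doors still equally likely by symmetry.
So P(the car behind door 2) = 1/6.

1/6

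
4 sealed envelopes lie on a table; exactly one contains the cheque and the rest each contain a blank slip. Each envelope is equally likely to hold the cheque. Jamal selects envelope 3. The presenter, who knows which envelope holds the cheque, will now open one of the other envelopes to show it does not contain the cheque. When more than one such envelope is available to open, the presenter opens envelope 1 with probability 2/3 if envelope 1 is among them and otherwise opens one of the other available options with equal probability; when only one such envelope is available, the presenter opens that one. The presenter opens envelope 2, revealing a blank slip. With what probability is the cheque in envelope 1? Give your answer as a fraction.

1/2

Condition on the true location of the cheque.
If it is in envelope 1 (prior 1/4): envelope 1 holds the prize so is unavailable; the presenter chooses uniformly among the 2 others, probability 1/2; weight (1/4)·(1/2) = 1/8.
If it is in envelope 2 (prior 1/4): the presenter opened envelope 2, so this case is ruled out; weight (1/4)·0 = 0.
If it is in envelope 3 (prior 1/4): envelope 1 is available but not opened; envelope 2 gets probability (1 − 2/3)/2 = 1/6; weight (1/4)·(1/6) = 1/24.
If it is in envelope 4 (prior 1/4): envelope 1 is available but not opened, probability 1/3; weight (1/4)·(1/3) = 1/12.
The weights sum to 1/4.
So P(the cheque in envelope 1 | the presenter opened envelope 2) = (1/8) / (1/4) = 1/2.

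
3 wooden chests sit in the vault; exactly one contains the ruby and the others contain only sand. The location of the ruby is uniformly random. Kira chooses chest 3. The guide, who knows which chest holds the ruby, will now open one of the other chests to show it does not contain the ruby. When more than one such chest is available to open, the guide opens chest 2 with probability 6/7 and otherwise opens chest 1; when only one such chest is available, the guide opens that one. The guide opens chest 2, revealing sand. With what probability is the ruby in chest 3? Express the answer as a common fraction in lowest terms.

Condition on the true location of the ruby.
If it is in chest 1 (prior 1/3): only chest 2 is available, probability 1; weight (1/3)·1 = 1/3.
If it is in chest 2 (prior 1/3): the guide opened chest 2, so this case is ruled out; weight (1/3)·0 = 0.
If it is in chest 3 (prior 1/3): chest 2 is available, opened with probability 6/7; weight (1/3)·(6/7) = 2/7.
The weights sum to 13/21.
So P(the ruby in chest 3 | the guide opened chest 2) = (2/7) / (13/21) = 6/13.

6/13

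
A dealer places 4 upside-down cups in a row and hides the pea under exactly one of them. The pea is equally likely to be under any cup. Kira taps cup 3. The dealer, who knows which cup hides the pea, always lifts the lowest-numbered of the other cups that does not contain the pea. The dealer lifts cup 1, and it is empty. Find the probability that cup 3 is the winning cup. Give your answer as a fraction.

1/3

Apply Bayes' rule, conditioning on where the pea actually is.
If it is under cup 1 (prior 1/4): the dealer opened cup 1, so this case is ruled out; weight (1/4)·0 = 0.
If it is under any of cups 2, 3, and 4 (prior 1/4 each): cup 1 is the lowest-numbered option available, probability 1; weight (1/4)·1 = 1/4 each.
The weights sum to 3/4.
So P(the pea under cup 3 | the dealer opened cup 1) = (1/4) / (3/4) = 1/3.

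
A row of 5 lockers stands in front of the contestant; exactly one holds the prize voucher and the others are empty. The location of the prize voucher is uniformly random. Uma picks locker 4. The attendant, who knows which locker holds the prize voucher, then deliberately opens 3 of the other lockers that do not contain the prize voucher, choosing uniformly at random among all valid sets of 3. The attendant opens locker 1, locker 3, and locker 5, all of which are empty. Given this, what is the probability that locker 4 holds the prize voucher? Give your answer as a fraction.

1/5

Consider each possible location of the prize voucher in turn.
If it is in any of lockers 1, 3, and 5 (prior 1/5 each): that locker was opened and seen not to hold the prize — ruled out; weight (1/5)·0 = 0 each.
If it is in locker 2 (prior 1/5): the attendant has no choice, probability 1; weight (1/5)·1 = 1/5.
If it is in locker 4 (prior 1/5): the attendant has 4 equally likely choices, so probability 1/4; weight (1/5)·(1/4) = 1/20.
The weights sum to 1/4.
So P(the prize voucher in locker 4 | the attendant opened locker 1, locker 3, and locker 5) = (1/20) / (1/4) = 1/5.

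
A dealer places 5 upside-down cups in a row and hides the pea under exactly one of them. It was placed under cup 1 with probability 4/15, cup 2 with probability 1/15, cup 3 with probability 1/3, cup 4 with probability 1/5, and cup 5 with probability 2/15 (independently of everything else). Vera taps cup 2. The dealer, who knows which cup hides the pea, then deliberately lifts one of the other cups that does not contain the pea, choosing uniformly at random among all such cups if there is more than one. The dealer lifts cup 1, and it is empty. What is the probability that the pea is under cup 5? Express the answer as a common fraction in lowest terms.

8/43

Apply Bayes' rule, conditioning on where the pea actually is.
If it is under cup 1 (prior 4/15): the dealer opened cup 1, so this case is ruled out; weight (4/15)·0 = 0.
If it is under cup 2 (prior 1/15): the dealer has 4 equally likely choices, so probability 1/4; weight (1/15)·(1/4) = 1/60.
If it is under cup 3 (prior 1/3): the dealer has 3 equally likely choices, so probability 1/3; weight (1/3)·(1/3) = 1/9.
If it is under cup 4 (prior 1/5): the dealer has 3 equally likely choices, so probability 1/3; weight (1/5)·(1/3) = 1/15.
If it is under cup 5 (prior 2/15): the dealer has 3 equally likely choices, so probability 1/3; weight (2/15)·(1/3) = 2/45.
The weights sum to 43/180.
So P(the pea under cup 5 | the dealer opened cup 1) = (2/45) / (43/180) = 8/43.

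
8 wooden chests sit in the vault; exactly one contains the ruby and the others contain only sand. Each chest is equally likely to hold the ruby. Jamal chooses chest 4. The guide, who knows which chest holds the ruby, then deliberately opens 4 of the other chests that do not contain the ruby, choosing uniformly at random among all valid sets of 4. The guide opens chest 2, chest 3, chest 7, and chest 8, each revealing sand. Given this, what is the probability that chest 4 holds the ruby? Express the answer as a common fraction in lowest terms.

Condition on the true location of the ruby.
If it is in any of chests 1, 5, and 6 (prior 1/8 each): the guide has 15 equally likely choices, so probability 1/15; weight (1/8)·(1/15) = 1/120 each.
If it is in any of chests 2, 3, 7, and 8 (prior 1/8 each): that chest was opened and seen not to hold the prize — ruled out; weight (1/8)·0 = 0 each.
If it is in chest 4 (prior 1/8): the guide has 35 equally likely choices, so probability 1/35; weight (1/8)·(1/35) = 1/280.
The weights sum to 1/35.
So P(the ruby in chest 4 | the guide opened chest 2, chest 3, chest 7, and chest 8) = (1/280) / (1/35) = 1/8.

1/8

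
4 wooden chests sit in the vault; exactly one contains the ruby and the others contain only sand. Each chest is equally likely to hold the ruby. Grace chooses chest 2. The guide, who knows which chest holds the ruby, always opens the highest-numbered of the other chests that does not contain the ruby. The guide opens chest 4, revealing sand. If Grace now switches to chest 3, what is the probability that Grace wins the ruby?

Consider each possible location of the ruby in turn.
If it is in any of chests 1, 2, and 3 (prior 1/4 each): chest 4 is the highest-numbered option available, probability 1; weight (1/4)·1 = 1/4 each.
If it is in chest 4 (prior 1/4): the guide opened chest 4, so this case is ruled out; weight (1/4)·0 = 0.
The weights sum to 3/4.
So P(the ruby in chest 3 | the guide opened chest 4) = (1/4) / (3/4) = 1/3.

1/3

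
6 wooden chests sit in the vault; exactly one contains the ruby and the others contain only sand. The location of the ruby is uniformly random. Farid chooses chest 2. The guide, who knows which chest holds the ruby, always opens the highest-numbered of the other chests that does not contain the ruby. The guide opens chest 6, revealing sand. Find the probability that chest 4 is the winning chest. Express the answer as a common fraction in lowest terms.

Consider each possible location of the ruby in turn.
If it is in any of chests 1, 2, 3, 4, and 5 (prior 1/6 each): chest 6 is the highest-numbered option available, probability 1; weight (1/6)·1 = 1/6 each.
If it is in chest 6 (prior 1/6): the guide opened chest 6, so this case is ruled out; weight (1/6)·0 = 0.
The weights sum to 5/6.
So P(the ruby in chest 4 | the guide opened chest 6) = (1/6) / (5/6) = 1/5.

1/5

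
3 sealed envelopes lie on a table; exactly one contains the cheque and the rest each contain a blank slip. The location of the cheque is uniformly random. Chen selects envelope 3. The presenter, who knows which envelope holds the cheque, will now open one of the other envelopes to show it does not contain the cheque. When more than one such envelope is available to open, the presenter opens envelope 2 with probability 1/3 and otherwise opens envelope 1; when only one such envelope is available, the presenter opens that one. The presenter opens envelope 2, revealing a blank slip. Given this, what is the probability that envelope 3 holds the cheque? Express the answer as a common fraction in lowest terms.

1/4

Apply Bayes' rule, conditioning on where the cheque actually is.
If it is in envelope 1 (prior 1/3): only envelope 2 is available, probability 1; weight (1/3)·1 = 1/3.
If it is in envelope 2 (prior 1/3): the presenter opened envelope 2, so this case is ruled out; weight (1/3)·0 = 0.
If it is in envelope 3 (prior 1/3): envelope 2 is available, opened with probability 1/3; weight (1/3)·(1/3) = 1/9.
The weights sum to 4/9.
So P(the cheque in envelope 3 | the presenter opened envelope 2) = (1/9) / (4/9) = 1/4.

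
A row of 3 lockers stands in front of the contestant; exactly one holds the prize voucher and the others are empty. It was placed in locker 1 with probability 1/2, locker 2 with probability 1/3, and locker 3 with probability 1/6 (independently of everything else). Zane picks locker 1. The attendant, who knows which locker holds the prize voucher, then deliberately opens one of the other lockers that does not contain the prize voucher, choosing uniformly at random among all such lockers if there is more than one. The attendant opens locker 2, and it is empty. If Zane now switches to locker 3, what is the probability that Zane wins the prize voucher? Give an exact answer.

Condition on the true location of the prize voucher.
If it is in locker 1 (prior 1/2): the attendant has 2 equally likely choices, so probability 1/2; weight (1/2)·(1/2) = 1/4.
If it is in locker 2 (prior 1/3): the attendant opened locker 2, so this case is ruled out; weight (1/3)·0 = 0.
If it is in locker 3 (prior 1/6): the attendant has no choice, probability 1; weight (1/6)·1 = 1/6.
The weights sum to 5/12.
So P(the prize voucher in locker 3 | the attendant opened locker 2) = (1/6) / (5/12) = 2/5.

2/5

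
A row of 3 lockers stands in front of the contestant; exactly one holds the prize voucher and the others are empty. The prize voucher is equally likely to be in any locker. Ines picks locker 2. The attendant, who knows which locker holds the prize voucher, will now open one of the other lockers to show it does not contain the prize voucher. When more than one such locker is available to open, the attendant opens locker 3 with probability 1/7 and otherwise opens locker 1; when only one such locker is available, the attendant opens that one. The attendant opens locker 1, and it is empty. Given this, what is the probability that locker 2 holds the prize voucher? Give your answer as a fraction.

Condition on the true location of the prize voucher.
If it is in locker 1 (prior 1/3): the attendant opened locker 1, so this case is ruled out; weight (1/3)·0 = 0.
If it is in locker 2 (prior 1/3): locker 3 is available but not opened, probability 6/7; weight (1/3)·(6/7) = 2/7.
If it is in locker 3 (prior 1/3): only locker 1 is available, probability 1; weight (1/3)·1 = 1/3.
The weights sum to 13/21.
So P(the prize voucher in locker 2 | the attendant opened locker 1) = (2/7) / (13/21) = 6/13.

6/13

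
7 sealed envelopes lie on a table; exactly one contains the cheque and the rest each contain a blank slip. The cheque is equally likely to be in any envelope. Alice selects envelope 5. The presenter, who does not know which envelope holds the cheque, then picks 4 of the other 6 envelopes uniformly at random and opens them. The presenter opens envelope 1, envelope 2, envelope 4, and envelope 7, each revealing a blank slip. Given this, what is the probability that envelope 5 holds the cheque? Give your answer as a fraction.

Because the presenter chose which envelopes to open without knowing where the cheque is, the choice is independent of the prize location. Learning that none of the 4 opened envelopes holds the cheque simply rules out those 4 locations and leaves the remaining 3 envelopes still equally likely by symmetry.
So P(the cheque in envelope 5) = 1/3.

1/3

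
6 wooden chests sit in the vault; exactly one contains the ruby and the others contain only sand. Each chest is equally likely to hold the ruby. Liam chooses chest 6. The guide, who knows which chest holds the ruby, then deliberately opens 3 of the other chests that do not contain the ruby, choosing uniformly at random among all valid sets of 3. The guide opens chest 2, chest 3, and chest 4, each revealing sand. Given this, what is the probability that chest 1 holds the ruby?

5/12

Condition on the true location of the ruby.
If it is in either of chests 1 and 5 (prior 1/6 each): the guide has 4 equally likely choices, so probability 1/4; weight (1/6)·(1/4) = 1/24 each.
If it is in any of chests 2, 3, and 4 (prior 1/6 each): that chest was opened and seen not to hold the prize — ruled out; weight (1/6)·0 = 0 each.
If it is in chest 6 (prior 1/6): the guide has 10 equally likely choices, so probability 1/10; weight (1/6)·(1/10) = 1/60.
The weights sum to 1/10.
So P(the ruby in chest 1 | the guide opened chest 2, chest 3, and chest 4) = (1/24) / (1/10) = 5/12.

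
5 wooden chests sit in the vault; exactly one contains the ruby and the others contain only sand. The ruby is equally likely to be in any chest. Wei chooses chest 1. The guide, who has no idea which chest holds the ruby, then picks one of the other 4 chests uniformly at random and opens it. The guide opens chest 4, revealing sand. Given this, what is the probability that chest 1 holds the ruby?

Condition on the true location of the ruby.
If it is in any of chests 1, 2, 3, and 5 (prior 1/5 each): the guide picks chest 4 with probability 1/4 regardless, and it is not the prize; weight (1/5)·(1/4) = 1/20 each.
If it is in chest 4 (prior 1/5): the guide opened chest 4, so this case is ruled out; weight (1/5)·0 = 0.
The weights sum to 1/5.
So P(the ruby in chest 1 | the guide opened chest 4) = (1/20) / (1/5) = 1/4.

1/4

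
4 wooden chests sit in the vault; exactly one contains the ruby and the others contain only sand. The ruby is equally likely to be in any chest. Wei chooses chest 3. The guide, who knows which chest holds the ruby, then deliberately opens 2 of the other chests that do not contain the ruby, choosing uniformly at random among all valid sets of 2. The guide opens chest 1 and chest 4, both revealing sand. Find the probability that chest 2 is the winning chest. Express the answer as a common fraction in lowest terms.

3/4

Consider each possible location of the ruby in turn.
If it is in either of chests 1 and 4 (prior 1/4 each): that chest was opened and seen not to hold the prize — ruled out; weight (1/4)·0 = 0 each.
If it is in chest 2 (prior 1/4): the guide has no choice, probability 1; weight (1/4)·1 = 1/4.
If it is in chest 3 (prior 1/4): the guide has 3 equally likely choices, so probability 1/3; weight (1/4)·(1/3) = 1/12.
The weights sum to 1/3.
So P(the ruby in chest 2 | the guide opened chest 1 and chest 4) = (1/4) / (1/3) = 3/4.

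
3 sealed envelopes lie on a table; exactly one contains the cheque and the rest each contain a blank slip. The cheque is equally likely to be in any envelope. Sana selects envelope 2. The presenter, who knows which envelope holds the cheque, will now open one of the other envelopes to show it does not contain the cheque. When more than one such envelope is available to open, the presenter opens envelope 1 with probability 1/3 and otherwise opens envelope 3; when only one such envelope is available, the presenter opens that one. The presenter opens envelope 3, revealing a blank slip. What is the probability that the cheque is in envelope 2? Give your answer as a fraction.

Condition on the true location of the cheque.
If it is in envelope 1 (prior 1/3): only envelope 3 is available, probability 1; weight (1/3)·1 = 1/3.
If it is in envelope 2 (prior 1/3): envelope 1 is available but not opened, probability 2/3; weight (1/3)·(2/3) = 2/9.
If it is in envelope 3 (prior 1/3): the presenter opened envelope 3, so this case is ruled out; weight (1/3)·0 = 0.
The weights sum to 5/9.
So P(the cheque in envelope 2 | the presenter opened envelope 3) = (2/9) / (5/9) = 2/5.

2/5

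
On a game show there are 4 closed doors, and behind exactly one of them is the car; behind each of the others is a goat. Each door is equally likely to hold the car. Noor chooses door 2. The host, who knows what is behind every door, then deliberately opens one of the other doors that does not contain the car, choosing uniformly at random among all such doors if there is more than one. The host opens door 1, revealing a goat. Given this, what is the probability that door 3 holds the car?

Apply Bayes' rule, conditioning on where the car actually is.
If it is behind door 1 (prior 1/4): the host opened door 1, so this case is ruled out; weight (1/4)·0 = 0.
If it is behind door 2 (prior 1/4): the host has 3 equally likely choices, so probability 1/3; weight (1/4)·(1/3) = 1/12.
If it is behind either of doors 3 and 4 (prior 1/4 each): the host has 2 equally likely choices, so probability 1/2; weight (1/4)·(1/2) = 1/8 each.
The weights sum to 1/3.
So P(the car behind door 3 | the host opened door 1) = (1/8) / (1/3) = 3/8.

3/8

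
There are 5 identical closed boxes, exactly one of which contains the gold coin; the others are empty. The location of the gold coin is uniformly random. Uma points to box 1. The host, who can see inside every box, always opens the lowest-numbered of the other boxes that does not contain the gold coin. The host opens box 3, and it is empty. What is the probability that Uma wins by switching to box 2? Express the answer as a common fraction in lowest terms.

1

Condition on the true location of the gold coin.
If it is in any of boxes 1, 4, and 5 (prior 1/5 each): the host would have opened box 2 instead, probability 0; weight (1/5)·0 = 0 each.
If it is in box 2 (prior 1/5): box 3 is the lowest-numbered option available, probability 1; weight (1/5)·1 = 1/5.
If it is in box 3 (prior 1/5): the host opened box 3, so this case is ruled out; weight (1/5)·0 = 0.
The weights sum to 1/5.
So P(the gold coin in box 2 | the host opened box 3) = (1/5) / (1/5) = 1.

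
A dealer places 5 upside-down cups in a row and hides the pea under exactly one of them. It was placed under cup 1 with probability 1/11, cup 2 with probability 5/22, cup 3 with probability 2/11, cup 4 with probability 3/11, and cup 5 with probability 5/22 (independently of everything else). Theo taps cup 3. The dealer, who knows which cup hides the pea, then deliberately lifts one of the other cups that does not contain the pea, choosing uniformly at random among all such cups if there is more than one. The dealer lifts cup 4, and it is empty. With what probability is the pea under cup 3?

1/5

Consider each possible location of the pea in turn.
If it is under cup 1 (prior 1/11): the dealer has 3 equally likely choices, so probability 1/3; weight (1/11)·(1/3) = 1/33.
If it is under either of cups 2 and 5 (prior 5/22 each): the dealer has 3 equally likely choices, so probability 1/3; weight (5/22)·(1/3) = 5/66 each.
If it is under cup 3 (prior 2/11): the dealer has 4 equally likely choices, so probability 1/4; weight (2/11)·(1/4) = 1/22.
If it is under cup 4 (prior 3/11): the dealer opened cup 4, so this case is ruled out; weight (3/11)·0 = 0.
The weights sum to 5/22.
So P(the pea under cup 3 | the dealer opened cup 4) = (1/22) / (5/22) = 1/5.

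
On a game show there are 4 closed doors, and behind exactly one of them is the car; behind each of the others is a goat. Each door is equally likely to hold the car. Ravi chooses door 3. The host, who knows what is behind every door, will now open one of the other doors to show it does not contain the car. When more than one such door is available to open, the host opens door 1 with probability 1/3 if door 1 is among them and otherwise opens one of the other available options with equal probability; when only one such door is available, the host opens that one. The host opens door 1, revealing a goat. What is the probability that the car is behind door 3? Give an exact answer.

Condition on the true location of the car.
If it is behind door 1 (prior 1/4): the host opened door 1, so this case is ruled out; weight (1/4)·0 = 0.
If it is behind any of doors 2, 3, and 4 (prior 1/4 each): door 1 is available, opened with probability 1/3; weight (1/4)·(1/3) = 1/12 each.
The weights sum to 1/4.
So P(the car behind door 3 | the host opened door 1) = (1/12) / (1/4) = 1/3.

1/3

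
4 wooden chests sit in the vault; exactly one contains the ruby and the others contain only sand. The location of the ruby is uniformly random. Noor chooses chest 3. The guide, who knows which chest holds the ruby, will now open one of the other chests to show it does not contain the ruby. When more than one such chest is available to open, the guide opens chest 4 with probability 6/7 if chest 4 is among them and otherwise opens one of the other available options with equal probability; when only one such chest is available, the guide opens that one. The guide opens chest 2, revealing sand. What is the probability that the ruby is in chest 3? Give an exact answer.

Condition on the true location of the ruby.
If it is in chest 1 (prior 1/4): chest 4 is available but not opened, probability 1/7; weight (1/4)·(1/7) = 1/28.
If it is in chest 2 (prior 1/4): the guide opened chest 2, so this case is ruled out; weight (1/4)·0 = 0.
If it is in chest 3 (prior 1/4): chest 4 is available but not opened; chest 2 gets probability (1 − 6/7)/2 = 1/14; weight (1/4)·(1/14) = 1/56.
If it is in chest 4 (prior 1/4): chest 4 holds the prize so is unavailable; the guide chooses uniformly among the 2 others, probability 1/2; weight (1/4)·(1/2) = 1/8.
The weights sum to 5/28.
So P(the ruby in chest 3 | the guide opened chest 2) = (1/56) / (5/28) = 1/10.

1/10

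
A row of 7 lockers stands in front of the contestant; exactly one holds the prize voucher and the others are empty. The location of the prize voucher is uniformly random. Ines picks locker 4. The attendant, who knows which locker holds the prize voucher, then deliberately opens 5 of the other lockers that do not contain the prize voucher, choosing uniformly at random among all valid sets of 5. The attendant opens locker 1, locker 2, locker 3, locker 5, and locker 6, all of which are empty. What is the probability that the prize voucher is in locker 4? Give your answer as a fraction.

Consider each possible location of the prize voucher in turn.
If it is in any of lockers 1, 2, 3, 5, and 6 (prior 1/7 each): that locker was opened and seen not to hold the prize — ruled out; weight (1/7)·0 = 0 each.
If it is in locker 4 (prior 1/7): the attendant has 6 equally likely choices, so probability 1/6; weight (1/7)·(1/6) = 1/42.
If it is in locker 7 (prior 1/7): the attendant has no choice, probability 1; weight (1/7)·1 = 1/7.
The weights sum to 1/6.
So P(the prize voucher in locker 4 | the attendant opened locker 1, locker 2, locker 3, locker 5, and locker 6) = (1/42) / (1/6) = 1/7.

1/7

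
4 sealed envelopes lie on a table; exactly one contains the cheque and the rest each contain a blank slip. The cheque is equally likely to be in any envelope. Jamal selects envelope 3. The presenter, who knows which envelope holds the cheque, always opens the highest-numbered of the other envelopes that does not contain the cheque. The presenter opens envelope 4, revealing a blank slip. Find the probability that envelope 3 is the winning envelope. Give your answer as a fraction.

Consider each possible location of the cheque in turn.
If it is in any of envelopes 1, 2, and 3 (prior 1/4 each): envelope 4 is the highest-numbered option available, probability 1; weight (1/4)·1 = 1/4 each.
If it is in envelope 4 (prior 1/4): the presenter opened envelope 4, so this case is ruled out; weight (1/4)·0 = 0.
The weights sum to 3/4.
So P(the cheque in envelope 3 | the presenter opened envelope 4) = (1/4) / (3/4) = 1/3.

1/3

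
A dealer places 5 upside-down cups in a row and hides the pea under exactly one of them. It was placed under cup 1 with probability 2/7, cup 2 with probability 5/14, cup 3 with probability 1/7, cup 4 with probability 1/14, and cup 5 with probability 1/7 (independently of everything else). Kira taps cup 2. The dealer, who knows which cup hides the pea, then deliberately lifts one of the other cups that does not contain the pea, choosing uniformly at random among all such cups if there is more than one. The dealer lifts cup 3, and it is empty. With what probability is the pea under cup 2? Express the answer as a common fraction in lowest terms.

Apply Bayes' rule, conditioning on where the pea actually is.
If it is under cup 1 (prior 2/7): the dealer has 3 equally likely choices, so probability 1/3; weight (2/7)·(1/3) = 2/21.
If it is under cup 2 (prior 5/14): the dealer has 4 equally likely choices, so probability 1/4; weight (5/14)·(1/4) = 5/56.
If it is under cup 3 (prior 1/7): the dealer opened cup 3, so this case is ruled out; weight (1/7)·0 = 0.
If it is under cup 4 (prior 1/14): the dealer has 3 equally likely choices, so probability 1/3; weight (1/14)·(1/3) = 1/42.
If it is under cup 5 (prior 1/7): the dealer has 3 equally likely choices, so probability 1/3; weight (1/7)·(1/3) = 1/21.
The weights sum to 43/168.
So P(the pea under cup 2 | the dealer opened cup 3) = (5/56) / (43/168) = 15/43.

15/43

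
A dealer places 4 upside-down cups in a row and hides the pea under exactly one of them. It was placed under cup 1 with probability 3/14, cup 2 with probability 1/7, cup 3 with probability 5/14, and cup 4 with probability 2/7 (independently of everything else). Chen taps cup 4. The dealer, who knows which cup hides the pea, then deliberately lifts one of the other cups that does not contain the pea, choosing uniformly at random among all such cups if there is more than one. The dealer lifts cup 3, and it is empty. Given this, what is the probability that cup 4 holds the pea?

Apply Bayes' rule, conditioning on where the pea actually is.
If it is under cup 1 (prior 3/14): the dealer has 2 equally likely choices, so probability 1/2; weight (3/14)·(1/2) = 3/28.
If it is under cup 2 (prior 1/7): the dealer has 2 equally likely choices, so probability 1/2; weight (1/7)·(1/2) = 1/14.
If it is under cup 3 (prior 5/14): the dealer opened cup 3, so this case is ruled out; weight (5/14)·0 = 0.
If it is under cup 4 (prior 2/7): the dealer has 3 equally likely choices, so probability 1/3; weight (2/7)·(1/3) = 2/21.
The weights sum to 23/84.
So P(the pea under cup 4 | the dealer opened cup 3) = (2/21) / (23/84) = 8/23.

8/23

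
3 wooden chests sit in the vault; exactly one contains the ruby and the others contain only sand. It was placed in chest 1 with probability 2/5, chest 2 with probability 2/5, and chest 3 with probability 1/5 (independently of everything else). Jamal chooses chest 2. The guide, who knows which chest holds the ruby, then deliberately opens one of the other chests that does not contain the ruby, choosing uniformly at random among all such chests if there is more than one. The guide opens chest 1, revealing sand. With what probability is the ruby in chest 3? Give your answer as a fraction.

1/2

Apply Bayes' rule, conditioning on where the ruby actually is.
If it is in chest 1 (prior 2/5): the guide opened chest 1, so this case is ruled out; weight (2/5)·0 = 0.
If it is in chest 2 (prior 2/5): the guide has 2 equally likely choices, so probability 1/2; weight (2/5)·(1/2) = 1/5.
If it is in chest 3 (prior 1/5): the guide has no choice, probability 1; weight (1/5)·1 = 1/5.
The weights sum to 2/5.
So P(the ruby in chest 3 | the guide opened chest 1) = (1/5) / (2/5) = 1/2.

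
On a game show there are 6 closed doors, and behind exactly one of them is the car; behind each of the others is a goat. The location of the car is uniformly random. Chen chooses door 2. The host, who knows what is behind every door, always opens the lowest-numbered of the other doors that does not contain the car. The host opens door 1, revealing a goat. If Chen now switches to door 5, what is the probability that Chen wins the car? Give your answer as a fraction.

Condition on the true location of the car.
If it is behind door 1 (prior 1/6): the host opened door 1, so this case is ruled out; weight (1/6)·0 = 0.
If it is behind any of doors 2, 3, 4, 5, and 6 (prior 1/6 each): door 1 is the lowest-numbered option available, probability 1; weight (1/6)·1 = 1/6 each.
The weights sum to 5/6.
So P(the car behind door 5 | the host opened door 1) = (1/6) / (5/6) = 1/5.

1/5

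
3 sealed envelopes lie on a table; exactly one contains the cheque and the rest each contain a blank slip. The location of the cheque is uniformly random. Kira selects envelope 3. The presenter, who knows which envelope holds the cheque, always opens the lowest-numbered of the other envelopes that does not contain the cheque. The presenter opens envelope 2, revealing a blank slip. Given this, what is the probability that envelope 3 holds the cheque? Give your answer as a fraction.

Condition on the true location of the cheque.
If it is in envelope 1 (prior 1/3): envelope 2 is the lowest-numbered option available, probability 1; weight (1/3)·1 = 1/3.
If it is in envelope 2 (prior 1/3): the presenter opened envelope 2, so this case is ruled out; weight (1/3)·0 = 0.
If it is in envelope 3 (prior 1/3): the presenter would have opened envelope 1 instead, probability 0; weight (1/3)·0 = 0.
The weights sum to 1/3.
So P(the cheque in envelope 3 | the presenter opened envelope 2) = 0 / (1/3) = 0.

0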